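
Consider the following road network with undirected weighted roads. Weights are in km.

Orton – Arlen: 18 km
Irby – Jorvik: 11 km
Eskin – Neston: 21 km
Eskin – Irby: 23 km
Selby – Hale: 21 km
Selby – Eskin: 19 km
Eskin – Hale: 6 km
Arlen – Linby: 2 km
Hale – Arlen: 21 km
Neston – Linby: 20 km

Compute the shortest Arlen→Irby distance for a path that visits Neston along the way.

Best Arlen to Neston: Arlen → Linby → Neston costing 22
Shortest Neston→Irby: Neston → Eskin → Irby = 44
Total via Neston: 22 + 44 = 66 km.

66 km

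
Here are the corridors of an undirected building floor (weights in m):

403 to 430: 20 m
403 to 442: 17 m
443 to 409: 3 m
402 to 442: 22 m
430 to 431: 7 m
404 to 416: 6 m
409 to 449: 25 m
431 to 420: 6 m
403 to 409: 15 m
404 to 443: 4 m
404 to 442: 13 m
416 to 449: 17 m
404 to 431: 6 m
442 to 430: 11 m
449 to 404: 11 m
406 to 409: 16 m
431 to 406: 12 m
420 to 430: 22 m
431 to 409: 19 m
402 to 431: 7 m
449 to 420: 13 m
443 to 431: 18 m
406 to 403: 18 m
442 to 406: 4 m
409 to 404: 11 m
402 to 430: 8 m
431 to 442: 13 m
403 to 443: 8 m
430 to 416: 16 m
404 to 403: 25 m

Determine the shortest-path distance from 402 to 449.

24 m

Compare a few routes:
402 - 431 - 420 - 449: 7+6+13 = 26
402 - 431 - 404 - 449: 7+6+11 = 24
The minimum is 24 m via 402 - 431 - 404 - 449.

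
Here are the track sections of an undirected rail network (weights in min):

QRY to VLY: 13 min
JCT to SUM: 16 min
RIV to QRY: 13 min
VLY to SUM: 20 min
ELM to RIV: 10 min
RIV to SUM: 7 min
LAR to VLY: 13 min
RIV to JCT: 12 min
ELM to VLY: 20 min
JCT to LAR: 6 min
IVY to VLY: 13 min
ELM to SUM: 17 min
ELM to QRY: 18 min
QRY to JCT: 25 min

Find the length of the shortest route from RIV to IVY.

39 min

Running Dijkstra from RIV:
RIV: 0
SUM: 7  (via RIV)
ELM: 10  (via RIV)
JCT: 12  (via RIV)
QRY: 13  (via RIV)
LAR: 18  (via JCT)
VLY: 26  (via QRY)
IVY: 39  (via VLY)
Shortest route: RIV → QRY → VLY → IVY = 39 min.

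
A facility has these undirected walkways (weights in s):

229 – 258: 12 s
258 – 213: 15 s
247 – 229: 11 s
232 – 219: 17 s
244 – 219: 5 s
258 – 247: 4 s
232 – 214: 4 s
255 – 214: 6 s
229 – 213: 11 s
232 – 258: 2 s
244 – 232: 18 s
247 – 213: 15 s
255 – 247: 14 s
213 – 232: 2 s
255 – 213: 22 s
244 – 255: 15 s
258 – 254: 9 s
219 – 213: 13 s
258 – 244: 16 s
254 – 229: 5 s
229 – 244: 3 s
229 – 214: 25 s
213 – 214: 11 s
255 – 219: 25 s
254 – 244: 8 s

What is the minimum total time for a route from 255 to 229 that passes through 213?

Best 255 to 213: 255–214–232–213 costing 12
Shortest 213→229: 213–229 = 11
Total via 213: 12 + 11 = 23 s.

23 s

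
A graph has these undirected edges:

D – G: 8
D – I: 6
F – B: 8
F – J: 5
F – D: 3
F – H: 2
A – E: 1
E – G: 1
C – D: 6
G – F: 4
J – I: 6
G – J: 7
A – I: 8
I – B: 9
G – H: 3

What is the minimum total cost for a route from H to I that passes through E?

Best H to E: H → G → E costing 4
Shortest E→I: E → A → I = 9
Total via E: 4 + 9 = 13.

13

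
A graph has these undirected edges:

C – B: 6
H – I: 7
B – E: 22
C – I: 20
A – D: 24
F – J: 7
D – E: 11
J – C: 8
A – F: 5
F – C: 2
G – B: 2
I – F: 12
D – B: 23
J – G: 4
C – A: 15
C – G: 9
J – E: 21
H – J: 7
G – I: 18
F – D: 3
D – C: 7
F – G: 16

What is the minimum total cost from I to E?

26

Shortest distances from I:
I: 0
H: 7  (via I)
F: 12  (via I)
C: 14  (via F)
J: 14  (via H)
D: 15  (via F)
A: 17  (via F)
G: 18  (via I)
B: 20  (via C)
E: 26  (via D)
Shortest route: I–F–D–E = 26.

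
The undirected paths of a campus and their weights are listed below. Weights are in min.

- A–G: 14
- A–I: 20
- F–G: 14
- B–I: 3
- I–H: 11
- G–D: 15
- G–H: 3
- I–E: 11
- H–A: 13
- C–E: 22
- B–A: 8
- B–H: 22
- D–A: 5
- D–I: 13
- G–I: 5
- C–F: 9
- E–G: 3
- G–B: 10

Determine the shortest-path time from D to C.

Settle nodes by increasing distance from D:
D: 0
A: 5  (via D)
B: 13  (via A)
I: 13  (via D)
G: 15  (via D)
E: 18  (via G)
H: 18  (via A)
F: 29  (via G)
C: 38  (via F)
Shortest route: D–G–F–C = 38 min.

38 min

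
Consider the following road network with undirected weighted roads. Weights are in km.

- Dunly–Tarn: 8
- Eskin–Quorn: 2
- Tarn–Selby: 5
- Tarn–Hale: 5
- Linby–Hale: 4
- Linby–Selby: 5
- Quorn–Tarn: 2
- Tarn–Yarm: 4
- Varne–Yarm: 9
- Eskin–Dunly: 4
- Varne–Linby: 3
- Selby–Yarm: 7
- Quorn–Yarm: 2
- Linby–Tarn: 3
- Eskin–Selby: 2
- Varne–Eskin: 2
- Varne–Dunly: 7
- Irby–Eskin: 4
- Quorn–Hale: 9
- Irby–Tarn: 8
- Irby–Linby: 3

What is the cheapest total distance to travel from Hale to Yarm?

Settle nodes by increasing distance from Hale:
Hale: 0
Linby: 4  (via Hale)
Tarn: 5  (via Hale)
Irby: 7  (via Linby)
Varne: 7  (via Linby)
Quorn: 7  (via Tarn)
Selby: 9  (via Linby)
Eskin: 9  (via Varne)
Yarm: 9  (via Tarn)
Shortest route: Hale → Tarn → Yarm = 9 km.

9 km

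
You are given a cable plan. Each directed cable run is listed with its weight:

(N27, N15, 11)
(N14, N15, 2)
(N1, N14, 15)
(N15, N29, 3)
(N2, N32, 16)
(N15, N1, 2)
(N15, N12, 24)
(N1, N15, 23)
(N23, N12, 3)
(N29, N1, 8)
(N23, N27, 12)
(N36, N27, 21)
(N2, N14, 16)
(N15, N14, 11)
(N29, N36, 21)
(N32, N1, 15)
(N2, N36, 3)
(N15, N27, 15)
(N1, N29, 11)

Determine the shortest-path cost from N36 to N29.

35

Settle nodes by increasing distance from N36:
N36: 0
N27: 21  (via N36)
N15: 32  (via N27)
N1: 34  (via N15)
N29: 35  (via N15)
Shortest route: N36–N27–N15–N29 = 35.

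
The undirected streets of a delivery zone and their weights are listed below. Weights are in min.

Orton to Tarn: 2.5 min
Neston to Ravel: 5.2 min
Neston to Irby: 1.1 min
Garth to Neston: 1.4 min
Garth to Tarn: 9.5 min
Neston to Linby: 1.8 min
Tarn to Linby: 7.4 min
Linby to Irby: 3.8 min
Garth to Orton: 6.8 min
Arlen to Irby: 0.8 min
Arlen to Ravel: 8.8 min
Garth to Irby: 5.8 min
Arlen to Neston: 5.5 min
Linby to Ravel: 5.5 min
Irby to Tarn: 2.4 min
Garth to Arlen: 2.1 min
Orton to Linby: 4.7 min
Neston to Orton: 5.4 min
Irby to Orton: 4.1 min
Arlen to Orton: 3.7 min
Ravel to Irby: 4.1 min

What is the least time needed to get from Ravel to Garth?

6.6 min

Running Dijkstra from Ravel:
Ravel: 0
Irby: 4.1  (via Ravel)
Arlen: 4.9  (via Irby)
Neston: 5.2  (via Ravel)
Linby: 5.5  (via Ravel)
Tarn: 6.5  (via Irby)
Garth: 6.6  (via Neston)
Shortest route: Ravel–Neston–Garth = 6.6 min.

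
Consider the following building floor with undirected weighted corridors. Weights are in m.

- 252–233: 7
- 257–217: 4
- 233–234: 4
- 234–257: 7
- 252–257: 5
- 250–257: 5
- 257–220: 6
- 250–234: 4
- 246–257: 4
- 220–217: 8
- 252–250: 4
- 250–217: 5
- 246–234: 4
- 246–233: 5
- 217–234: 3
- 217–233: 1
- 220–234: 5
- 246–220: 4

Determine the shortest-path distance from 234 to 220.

5 m

Running Dijkstra from 234:
234: 0
217: 3  (via 234)
233: 4  (via 234)
246: 4  (via 234)
250: 4  (via 234)
220: 5  (via 234)
Shortest route: 234–220 = 5 m.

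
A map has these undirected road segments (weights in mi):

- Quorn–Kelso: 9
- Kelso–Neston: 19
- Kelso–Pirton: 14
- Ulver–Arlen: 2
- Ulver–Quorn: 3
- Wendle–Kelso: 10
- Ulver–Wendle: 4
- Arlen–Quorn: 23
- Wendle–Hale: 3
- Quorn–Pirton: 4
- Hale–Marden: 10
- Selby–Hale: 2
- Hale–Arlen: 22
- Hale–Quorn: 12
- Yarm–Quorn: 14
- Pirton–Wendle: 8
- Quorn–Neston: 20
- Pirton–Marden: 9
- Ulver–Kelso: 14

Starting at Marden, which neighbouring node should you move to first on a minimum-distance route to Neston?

Pirton

Enumerating some paths:
Marden - Pirton - Quorn - Neston: 9+4+20 = 33
Marden - Pirton - Quorn - Kelso - Neston: 9+4+9+19 = 41
Marden - Hale - Wendle - Ulver - Quorn - Neston: 10+3+4+3+20 = 40
The minimum is 33 mi via Marden - Pirton - Quorn - Neston.
So from Marden the first move is to Pirton.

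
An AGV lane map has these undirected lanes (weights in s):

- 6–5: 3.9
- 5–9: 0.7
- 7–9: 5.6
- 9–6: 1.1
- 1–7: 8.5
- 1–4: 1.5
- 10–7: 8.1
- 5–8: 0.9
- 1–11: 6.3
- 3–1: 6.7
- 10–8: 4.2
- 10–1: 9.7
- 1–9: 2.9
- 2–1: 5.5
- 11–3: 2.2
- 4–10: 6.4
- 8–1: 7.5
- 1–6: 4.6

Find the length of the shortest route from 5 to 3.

10.3 s

Settle nodes by increasing distance from 5:
5: 0
9: 0.7  (via 5)
8: 0.9  (via 5)
6: 1.8  (via 9)
1: 3.6  (via 9)
4: 5.1  (via 1)
10: 5.1  (via 8)
7: 6.3  (via 9)
2: 9.1  (via 1)
11: 9.9  (via 1)
3: 10.3  (via 1)
Shortest route: 5–9–1–3 = 10.3 s.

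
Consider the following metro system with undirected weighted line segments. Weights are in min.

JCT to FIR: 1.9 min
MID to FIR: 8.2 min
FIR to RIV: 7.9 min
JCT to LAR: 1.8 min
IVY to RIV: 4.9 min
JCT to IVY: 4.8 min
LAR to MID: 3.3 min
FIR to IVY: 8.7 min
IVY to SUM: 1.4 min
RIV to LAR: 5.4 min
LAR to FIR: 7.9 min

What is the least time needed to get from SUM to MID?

11.3 min

Enumerating some paths:
SUM–IVY–JCT–LAR–MID: 1.4+4.8+1.8+3.3 = 11.3
SUM–IVY–RIV–LAR–MID: 1.4+4.9+5.4+3.3 = 15
Cheapest is SUM–IVY–JCT–LAR–MID at 11.3 min.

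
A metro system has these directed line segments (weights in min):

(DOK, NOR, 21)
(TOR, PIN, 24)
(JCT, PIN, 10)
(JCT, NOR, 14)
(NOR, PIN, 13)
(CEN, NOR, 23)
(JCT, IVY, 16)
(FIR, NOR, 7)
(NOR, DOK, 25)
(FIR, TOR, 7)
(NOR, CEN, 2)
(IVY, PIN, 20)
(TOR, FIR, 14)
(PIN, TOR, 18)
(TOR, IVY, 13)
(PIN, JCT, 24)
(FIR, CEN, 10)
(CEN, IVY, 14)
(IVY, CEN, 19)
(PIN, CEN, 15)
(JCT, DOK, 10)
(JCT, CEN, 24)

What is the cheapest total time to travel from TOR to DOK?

46 min

Running Dijkstra from TOR:
TOR: 0
IVY: 13  (via TOR)
FIR: 14  (via TOR)
NOR: 21  (via FIR)
CEN: 23  (via NOR)
PIN: 24  (via TOR)
DOK: 46  (via NOR)
Shortest route: TOR–FIR–NOR–DOK = 46 min.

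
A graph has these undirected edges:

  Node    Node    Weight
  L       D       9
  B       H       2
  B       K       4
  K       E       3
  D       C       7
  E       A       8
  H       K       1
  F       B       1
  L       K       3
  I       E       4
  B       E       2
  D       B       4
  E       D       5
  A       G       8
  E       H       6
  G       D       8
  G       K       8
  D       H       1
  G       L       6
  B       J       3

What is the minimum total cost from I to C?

Settle nodes by increasing distance from I:
I: 0
E: 4  (via I)
B: 6  (via E)
F: 7  (via B)
K: 7  (via E)
H: 8  (via B)
D: 9  (via E)
J: 9  (via B)
L: 10  (via K)
A: 12  (via E)
G: 15  (via K)
C: 16  (via D)
Shortest route: I–E–D–C = 16.

16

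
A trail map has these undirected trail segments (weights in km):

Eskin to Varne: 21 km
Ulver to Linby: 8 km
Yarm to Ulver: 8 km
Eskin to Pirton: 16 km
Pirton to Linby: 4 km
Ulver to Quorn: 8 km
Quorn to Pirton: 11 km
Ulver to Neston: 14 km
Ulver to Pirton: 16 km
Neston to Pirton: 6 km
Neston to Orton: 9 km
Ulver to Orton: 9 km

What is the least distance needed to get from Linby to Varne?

Candidate routes:
Linby → Pirton → Eskin → Varne: 4+16+21 = 41
Linby → Ulver → Pirton → Eskin → Varne: 8+16+16+21 = 61
Linby → Ulver → Quorn → Pirton → Eskin → Varne: 8+8+11+16+21 = 64
The minimum is 41 km via Linby → Pirton → Eskin → Varne.

41 km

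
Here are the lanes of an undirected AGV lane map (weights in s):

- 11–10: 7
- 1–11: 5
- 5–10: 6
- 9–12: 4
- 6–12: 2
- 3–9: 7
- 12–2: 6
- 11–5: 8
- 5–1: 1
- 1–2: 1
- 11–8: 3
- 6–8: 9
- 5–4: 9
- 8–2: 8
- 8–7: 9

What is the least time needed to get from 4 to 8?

18 s

Candidate routes:
4–5–11–8: 9+8+3 = 20
4–5–1–11–8: 9+1+5+3 = 18
4–5–1–2–8: 9+1+1+8 = 19
4–5–10–11–8: 9+6+7+3 = 25
Cheapest is 4–5–1–11–8 at 18 s.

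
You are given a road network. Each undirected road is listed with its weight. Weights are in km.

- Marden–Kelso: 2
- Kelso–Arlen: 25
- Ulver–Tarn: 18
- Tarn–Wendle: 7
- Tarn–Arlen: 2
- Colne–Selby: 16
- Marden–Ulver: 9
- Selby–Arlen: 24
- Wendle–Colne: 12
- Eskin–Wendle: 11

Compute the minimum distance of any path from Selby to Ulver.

Candidate routes:
Selby → Colne → Wendle → Tarn → Arlen → Kelso → Marden → Ulver: 16+12+7+2+25+2+9 = 73
Selby → Colne → Wendle → Tarn → Ulver: 16+12+7+18 = 53
Selby → Arlen → Kelso → Marden → Ulver: 24+25+2+9 = 60
Selby → Arlen → Tarn → Ulver: 24+2+18 = 44
Cheapest is Selby → Arlen → Tarn → Ulver at 44 km.

44 km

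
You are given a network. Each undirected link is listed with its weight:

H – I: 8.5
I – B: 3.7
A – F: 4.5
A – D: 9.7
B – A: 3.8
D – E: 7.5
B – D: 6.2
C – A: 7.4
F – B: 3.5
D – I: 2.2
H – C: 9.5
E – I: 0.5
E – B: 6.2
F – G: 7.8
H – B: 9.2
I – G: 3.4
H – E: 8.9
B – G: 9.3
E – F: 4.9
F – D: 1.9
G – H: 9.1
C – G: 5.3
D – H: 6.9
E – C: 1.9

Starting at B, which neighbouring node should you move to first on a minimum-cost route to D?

F

Enumerating some paths:
B → E → I → D: 6.2+0.5+2.2 = 8.9
B → D: 6.2 = 6.2
B → F → D: 3.5+1.9 = 5.4
B → I → D: 3.7+2.2 = 5.9
Cheapest is B → F → D at 5.4.
So from B the first move is to F.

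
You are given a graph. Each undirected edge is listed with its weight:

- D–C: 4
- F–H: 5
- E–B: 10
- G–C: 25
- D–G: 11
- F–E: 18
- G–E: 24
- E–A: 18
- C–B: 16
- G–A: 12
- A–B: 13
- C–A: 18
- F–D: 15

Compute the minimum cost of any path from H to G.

31

Running Dijkstra from H:
H: 0
F: 5  (via H)
D: 20  (via F)
E: 23  (via F)
C: 24  (via D)
G: 31  (via D)
Shortest route: H → F → D → G = 31.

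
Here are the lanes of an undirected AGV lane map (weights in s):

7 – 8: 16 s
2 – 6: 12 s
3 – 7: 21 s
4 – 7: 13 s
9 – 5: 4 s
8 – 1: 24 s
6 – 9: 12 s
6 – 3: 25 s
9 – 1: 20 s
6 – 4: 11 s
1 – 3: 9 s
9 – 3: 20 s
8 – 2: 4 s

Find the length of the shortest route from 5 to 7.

Compare a few routes:
5 - 9 - 3 - 7: 4+20+21 = 45
5 - 9 - 6 - 4 - 7: 4+12+11+13 = 40
The minimum is 40 s via 5 - 9 - 6 - 4 - 7.

40 s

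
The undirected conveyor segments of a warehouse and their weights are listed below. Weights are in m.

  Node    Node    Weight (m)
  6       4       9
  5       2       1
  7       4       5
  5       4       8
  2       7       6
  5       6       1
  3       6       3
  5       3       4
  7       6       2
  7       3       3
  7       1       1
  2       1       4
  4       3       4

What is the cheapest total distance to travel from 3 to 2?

5 m

Shortest distances from 3:
3: 0
6: 3  (via 3)
7: 3  (via 3)
1: 4  (via 7)
4: 4  (via 3)
5: 4  (via 3)
2: 5  (via 5)
Shortest route: 3 → 5 → 2 = 5 m.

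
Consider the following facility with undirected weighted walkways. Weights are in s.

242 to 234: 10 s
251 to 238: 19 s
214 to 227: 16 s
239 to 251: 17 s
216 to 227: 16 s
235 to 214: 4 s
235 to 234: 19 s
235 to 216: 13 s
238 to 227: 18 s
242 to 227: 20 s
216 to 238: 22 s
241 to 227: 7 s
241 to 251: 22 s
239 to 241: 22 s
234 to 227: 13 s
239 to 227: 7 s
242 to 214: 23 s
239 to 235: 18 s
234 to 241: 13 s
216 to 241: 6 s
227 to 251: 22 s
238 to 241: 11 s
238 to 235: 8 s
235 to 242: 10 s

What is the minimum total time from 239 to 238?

25 s

Enumerating some paths:
239 - 227 - 238: 7+18 = 25
239 - 235 - 238: 18+8 = 26
239 - 241 - 238: 22+11 = 33
The minimum is 25 s via 239 - 227 - 238.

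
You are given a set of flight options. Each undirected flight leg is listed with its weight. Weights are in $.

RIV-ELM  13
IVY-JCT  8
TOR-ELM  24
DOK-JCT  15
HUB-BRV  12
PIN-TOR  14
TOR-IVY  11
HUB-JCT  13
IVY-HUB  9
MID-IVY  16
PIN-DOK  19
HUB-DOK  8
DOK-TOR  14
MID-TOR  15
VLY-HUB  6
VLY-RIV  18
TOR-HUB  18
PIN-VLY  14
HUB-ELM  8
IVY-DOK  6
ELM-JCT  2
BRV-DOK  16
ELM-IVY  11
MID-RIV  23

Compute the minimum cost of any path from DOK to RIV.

Running Dijkstra from DOK:
DOK: 0
IVY: 6  (via DOK)
HUB: 8  (via DOK)
TOR: 14  (via DOK)
JCT: 14  (via IVY)
VLY: 14  (via HUB)
BRV: 16  (via DOK)
ELM: 16  (via HUB)
PIN: 19  (via DOK)
MID: 22  (via IVY)
RIV: 29  (via ELM)
Shortest route: DOK → HUB → ELM → RIV = $29.

$29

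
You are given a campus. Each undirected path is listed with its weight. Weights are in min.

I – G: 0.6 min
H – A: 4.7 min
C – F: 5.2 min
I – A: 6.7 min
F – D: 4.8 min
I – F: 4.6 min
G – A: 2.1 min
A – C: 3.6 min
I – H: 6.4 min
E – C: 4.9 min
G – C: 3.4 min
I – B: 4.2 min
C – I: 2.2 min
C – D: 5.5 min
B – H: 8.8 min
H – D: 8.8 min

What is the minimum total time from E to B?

Running Dijkstra from E:
E: 0
C: 4.9  (via E)
I: 7.1  (via C)
G: 7.7  (via I)
A: 8.5  (via C)
F: 10.1  (via C)
D: 10.4  (via C)
B: 11.3  (via I)
Shortest route: E → C → I → B = 11.3 min.

11.3 min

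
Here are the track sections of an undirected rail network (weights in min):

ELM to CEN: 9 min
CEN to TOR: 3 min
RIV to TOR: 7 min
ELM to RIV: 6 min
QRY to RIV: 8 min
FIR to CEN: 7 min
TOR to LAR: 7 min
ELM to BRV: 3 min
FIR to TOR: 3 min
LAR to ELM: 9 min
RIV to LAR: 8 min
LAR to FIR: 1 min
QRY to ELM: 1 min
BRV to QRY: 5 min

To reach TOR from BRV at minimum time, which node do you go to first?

Candidate routes:
BRV - ELM - CEN - TOR: 3+9+3 = 15
BRV - ELM - LAR - FIR - TOR: 3+9+1+3 = 16
BRV - ELM - RIV - TOR: 3+6+7 = 16
The minimum is 15 min via BRV - ELM - CEN - TOR.
So from BRV the first move is to ELM.

ELM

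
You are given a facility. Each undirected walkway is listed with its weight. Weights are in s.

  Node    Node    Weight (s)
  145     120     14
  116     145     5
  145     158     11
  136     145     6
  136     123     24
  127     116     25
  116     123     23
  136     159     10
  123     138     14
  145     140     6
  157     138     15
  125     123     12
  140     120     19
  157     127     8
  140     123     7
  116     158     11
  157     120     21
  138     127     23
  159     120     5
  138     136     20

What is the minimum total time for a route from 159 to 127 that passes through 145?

Best 159 to 145: 159 → 136 → 145 costing 16
Shortest 145→127: 145 → 116 → 127 = 30
Total via 145: 16 + 30 = 46 s.

46 s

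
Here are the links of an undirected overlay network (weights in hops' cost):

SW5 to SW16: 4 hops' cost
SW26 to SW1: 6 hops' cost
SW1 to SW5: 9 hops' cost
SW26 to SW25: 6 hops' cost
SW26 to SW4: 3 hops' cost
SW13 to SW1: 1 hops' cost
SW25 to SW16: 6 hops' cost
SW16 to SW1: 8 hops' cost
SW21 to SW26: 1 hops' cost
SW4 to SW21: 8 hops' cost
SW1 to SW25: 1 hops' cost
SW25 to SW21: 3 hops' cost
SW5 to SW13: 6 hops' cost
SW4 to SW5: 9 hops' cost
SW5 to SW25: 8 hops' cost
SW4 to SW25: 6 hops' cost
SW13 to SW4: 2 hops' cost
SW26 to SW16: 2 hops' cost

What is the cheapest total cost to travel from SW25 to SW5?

8 hops' cost

Shortest distances from SW25:
SW25: 0
SW1: 1  (via SW25)
SW13: 2  (via SW1)
SW21: 3  (via SW25)
SW4: 4  (via SW13)
SW26: 4  (via SW21)
SW16: 6  (via SW25)
SW5: 8  (via SW25)
Shortest route: SW25–SW5 = 8 hops' cost.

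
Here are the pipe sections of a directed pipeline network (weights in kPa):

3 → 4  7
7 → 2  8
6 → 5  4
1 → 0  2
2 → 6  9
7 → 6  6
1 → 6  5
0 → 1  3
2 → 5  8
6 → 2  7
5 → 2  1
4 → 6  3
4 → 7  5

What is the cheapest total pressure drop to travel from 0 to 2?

Candidate routes:
0 - 1 - 6 - 5 - 2: 3+5+4+1 = 13
0 - 1 - 6 - 2: 3+5+7 = 15
The minimum is 13 kPa via 0 - 1 - 6 - 5 - 2.

13 kPa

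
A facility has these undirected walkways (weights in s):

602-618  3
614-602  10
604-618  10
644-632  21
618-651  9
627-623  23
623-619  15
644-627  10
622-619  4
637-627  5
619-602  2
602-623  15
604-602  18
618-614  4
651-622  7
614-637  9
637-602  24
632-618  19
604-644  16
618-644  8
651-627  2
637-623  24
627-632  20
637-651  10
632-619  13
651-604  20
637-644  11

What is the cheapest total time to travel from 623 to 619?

15 s

Shortest distances from 623:
623: 0
619: 15  (via 623)
Shortest route: 623–619 = 15 s.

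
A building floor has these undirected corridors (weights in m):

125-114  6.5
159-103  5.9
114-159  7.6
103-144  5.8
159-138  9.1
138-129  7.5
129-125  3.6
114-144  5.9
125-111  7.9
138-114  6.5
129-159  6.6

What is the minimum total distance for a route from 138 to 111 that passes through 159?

27.2 m

Best 138 to 159: 138 → 159 costing 9.1
Shortest 159→111: 159 → 129 → 125 → 111 = 18.1
Total via 159: 9.1 + 18.1 = 27.2 m.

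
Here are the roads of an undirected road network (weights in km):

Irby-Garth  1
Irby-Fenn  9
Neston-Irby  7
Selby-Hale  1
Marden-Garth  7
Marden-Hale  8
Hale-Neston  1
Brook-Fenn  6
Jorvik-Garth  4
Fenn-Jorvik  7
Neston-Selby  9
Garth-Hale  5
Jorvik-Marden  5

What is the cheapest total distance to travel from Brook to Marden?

18 km

Shortest distances from Brook:
Brook: 0
Fenn: 6  (via Brook)
Jorvik: 13  (via Fenn)
Irby: 15  (via Fenn)
Garth: 16  (via Irby)
Marden: 18  (via Jorvik)
Shortest route: Brook → Fenn → Jorvik → Marden = 18 km.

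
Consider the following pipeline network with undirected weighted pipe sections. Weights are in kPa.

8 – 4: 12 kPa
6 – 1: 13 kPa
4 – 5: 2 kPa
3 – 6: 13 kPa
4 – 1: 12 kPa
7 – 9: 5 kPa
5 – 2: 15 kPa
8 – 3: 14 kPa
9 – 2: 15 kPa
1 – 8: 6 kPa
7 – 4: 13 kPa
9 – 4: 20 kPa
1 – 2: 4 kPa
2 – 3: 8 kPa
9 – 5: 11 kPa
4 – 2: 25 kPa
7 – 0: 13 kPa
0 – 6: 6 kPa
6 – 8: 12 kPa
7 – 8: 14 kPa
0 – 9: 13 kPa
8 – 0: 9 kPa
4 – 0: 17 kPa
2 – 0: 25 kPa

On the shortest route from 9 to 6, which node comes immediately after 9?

0

Compare a few routes:
9 → 7 → 0 → 6: 5+13+6 = 24
9 → 7 → 8 → 6: 5+14+12 = 31
9 → 0 → 6: 13+6 = 19
Cheapest is 9 → 0 → 6 at 19 kPa.
So from 9 the first move is to 0.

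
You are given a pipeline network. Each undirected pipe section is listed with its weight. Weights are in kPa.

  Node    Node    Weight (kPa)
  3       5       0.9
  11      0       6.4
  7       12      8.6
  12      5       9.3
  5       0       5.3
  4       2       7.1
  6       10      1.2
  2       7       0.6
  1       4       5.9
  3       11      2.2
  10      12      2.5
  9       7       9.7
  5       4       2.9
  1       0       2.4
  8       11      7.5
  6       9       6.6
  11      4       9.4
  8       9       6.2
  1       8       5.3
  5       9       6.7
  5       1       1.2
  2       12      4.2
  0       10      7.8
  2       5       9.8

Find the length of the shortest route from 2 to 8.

16.3 kPa

Shortest distances from 2:
2: 0
7: 0.6  (via 2)
12: 4.2  (via 2)
10: 6.7  (via 12)
4: 7.1  (via 2)
6: 7.9  (via 10)
5: 9.8  (via 2)
9: 10.3  (via 7)
3: 10.7  (via 5)
1: 11  (via 5)
11: 12.9  (via 3)
0: 13.4  (via 1)
8: 16.3  (via 1)
Shortest route: 2–5–1–8 = 16.3 kPa.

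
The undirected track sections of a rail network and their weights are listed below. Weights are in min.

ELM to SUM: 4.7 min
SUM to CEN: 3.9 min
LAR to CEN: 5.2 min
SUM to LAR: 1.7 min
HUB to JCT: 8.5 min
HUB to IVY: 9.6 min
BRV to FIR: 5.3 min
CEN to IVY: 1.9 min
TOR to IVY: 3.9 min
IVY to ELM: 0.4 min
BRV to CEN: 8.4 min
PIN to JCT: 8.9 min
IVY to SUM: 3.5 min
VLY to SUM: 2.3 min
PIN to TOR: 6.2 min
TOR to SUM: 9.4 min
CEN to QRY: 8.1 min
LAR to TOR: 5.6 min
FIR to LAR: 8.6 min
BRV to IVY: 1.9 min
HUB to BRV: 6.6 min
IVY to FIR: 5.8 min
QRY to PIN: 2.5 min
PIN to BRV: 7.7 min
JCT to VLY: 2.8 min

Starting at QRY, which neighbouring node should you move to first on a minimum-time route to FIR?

Enumerating some paths:
QRY–CEN–IVY–BRV–FIR: 8.1+1.9+1.9+5.3 = 17.2
QRY–PIN–BRV–IVY–FIR: 2.5+7.7+1.9+5.8 = 17.9
QRY–PIN–BRV–FIR: 2.5+7.7+5.3 = 15.5
QRY–CEN–IVY–FIR: 8.1+1.9+5.8 = 15.8
Cheapest is QRY–PIN–BRV–FIR at 15.5 min.
So from QRY the first move is to PIN.

PIN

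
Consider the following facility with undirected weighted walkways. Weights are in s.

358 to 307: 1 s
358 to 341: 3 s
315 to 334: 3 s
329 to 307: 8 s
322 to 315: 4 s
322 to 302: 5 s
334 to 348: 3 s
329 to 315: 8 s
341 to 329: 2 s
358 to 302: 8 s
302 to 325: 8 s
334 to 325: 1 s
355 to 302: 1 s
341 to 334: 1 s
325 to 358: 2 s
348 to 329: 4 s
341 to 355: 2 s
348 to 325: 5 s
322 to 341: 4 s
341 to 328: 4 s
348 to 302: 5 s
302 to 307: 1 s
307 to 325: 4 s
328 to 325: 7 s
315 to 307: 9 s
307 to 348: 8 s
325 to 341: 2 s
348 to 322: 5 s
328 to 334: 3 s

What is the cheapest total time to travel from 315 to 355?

6 s

Compare a few routes:
315 → 334 → 325 → 307 → 302 → 355: 3+1+4+1+1 = 10
315 → 334 → 341 → 355: 3+1+2 = 6
315 → 334 → 325 → 341 → 355: 3+1+2+2 = 8
315 → 334 → 325 → 358 → 307 → 302 → 355: 3+1+2+1+1+1 = 9
The minimum is 6 s via 315 → 334 → 341 → 355.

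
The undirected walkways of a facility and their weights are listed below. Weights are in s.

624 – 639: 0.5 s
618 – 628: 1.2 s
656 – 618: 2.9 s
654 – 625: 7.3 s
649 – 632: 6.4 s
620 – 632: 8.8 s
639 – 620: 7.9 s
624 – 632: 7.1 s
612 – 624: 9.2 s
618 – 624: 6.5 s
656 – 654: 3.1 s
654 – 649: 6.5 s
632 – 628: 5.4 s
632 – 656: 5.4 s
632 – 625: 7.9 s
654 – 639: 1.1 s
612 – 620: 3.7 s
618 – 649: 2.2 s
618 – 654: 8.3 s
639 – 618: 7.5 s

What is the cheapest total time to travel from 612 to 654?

Running Dijkstra from 612:
612: 0
620: 3.7  (via 612)
624: 9.2  (via 612)
639: 9.7  (via 624)
654: 10.8  (via 639)
Shortest route: 612 → 624 → 639 → 654 = 10.8 s.

10.8 s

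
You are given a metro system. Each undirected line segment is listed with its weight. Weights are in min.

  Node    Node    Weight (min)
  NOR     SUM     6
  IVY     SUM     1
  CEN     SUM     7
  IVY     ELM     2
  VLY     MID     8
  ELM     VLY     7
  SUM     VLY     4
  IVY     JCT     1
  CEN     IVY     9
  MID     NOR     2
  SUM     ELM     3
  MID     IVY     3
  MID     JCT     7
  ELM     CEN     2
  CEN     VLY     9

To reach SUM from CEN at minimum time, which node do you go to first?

ELM

Compare a few routes:
CEN - ELM - SUM: 2+3 = 5
CEN - SUM: 7 = 7
CEN - IVY - SUM: 9+1 = 10
Cheapest is CEN - ELM - SUM at 5 min.
So from CEN the first move is to ELM.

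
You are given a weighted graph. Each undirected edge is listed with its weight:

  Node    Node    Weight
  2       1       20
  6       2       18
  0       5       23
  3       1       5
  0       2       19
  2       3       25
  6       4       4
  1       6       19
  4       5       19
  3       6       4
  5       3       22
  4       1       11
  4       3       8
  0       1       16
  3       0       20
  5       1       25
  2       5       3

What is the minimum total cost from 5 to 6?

21

Candidate routes:
5–3–6: 22+4 = 26
5–4–6: 19+4 = 23
5–2–6: 3+18 = 21
5–4–3–6: 19+8+4 = 31
Cheapest is 5–2–6 at 21.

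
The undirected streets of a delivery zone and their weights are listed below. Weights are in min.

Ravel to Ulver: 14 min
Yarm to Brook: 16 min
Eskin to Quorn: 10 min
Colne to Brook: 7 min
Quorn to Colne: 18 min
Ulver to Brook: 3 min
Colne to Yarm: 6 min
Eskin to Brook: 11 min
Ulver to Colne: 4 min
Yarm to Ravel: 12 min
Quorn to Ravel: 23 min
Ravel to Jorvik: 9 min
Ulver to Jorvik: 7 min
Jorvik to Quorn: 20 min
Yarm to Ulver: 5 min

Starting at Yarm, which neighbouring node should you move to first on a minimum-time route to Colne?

Colne

Candidate routes:
Yarm → Ulver → Brook → Colne: 5+3+7 = 15
Yarm → Ulver → Colne: 5+4 = 9
Yarm → Colne: 6 = 6
The minimum is 6 min via Yarm → Colne.
So from Yarm the first move is to Colne.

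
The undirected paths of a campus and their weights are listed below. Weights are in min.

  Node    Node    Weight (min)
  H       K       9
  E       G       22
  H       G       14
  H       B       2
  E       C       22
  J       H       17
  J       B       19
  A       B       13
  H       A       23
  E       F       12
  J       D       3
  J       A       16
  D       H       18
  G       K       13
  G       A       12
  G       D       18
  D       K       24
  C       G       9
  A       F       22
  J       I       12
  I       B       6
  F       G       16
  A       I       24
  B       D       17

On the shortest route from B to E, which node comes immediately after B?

H

Compare a few routes:
B–H–G–E: 2+14+22 = 38
B–H–G–C–E: 2+14+9+22 = 47
B–H–K–G–E: 2+9+13+22 = 46
B–H–G–F–E: 2+14+16+12 = 44
The minimum is 38 min via B–H–G–E.
So from B the first move is to H.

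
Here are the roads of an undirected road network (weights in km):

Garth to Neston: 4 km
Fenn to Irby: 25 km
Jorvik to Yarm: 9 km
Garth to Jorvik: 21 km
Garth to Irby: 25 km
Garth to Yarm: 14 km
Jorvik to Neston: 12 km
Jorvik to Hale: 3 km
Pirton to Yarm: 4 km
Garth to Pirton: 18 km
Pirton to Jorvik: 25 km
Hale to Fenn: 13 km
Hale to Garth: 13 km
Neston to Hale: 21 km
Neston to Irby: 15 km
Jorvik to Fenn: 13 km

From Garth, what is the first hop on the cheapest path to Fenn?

Enumerating some paths:
Garth → Neston → Jorvik → Fenn: 4+12+13 = 29
Garth → Hale → Fenn: 13+13 = 26
Cheapest is Garth → Hale → Fenn at 26 km.
So from Garth the first move is to Hale.

Hale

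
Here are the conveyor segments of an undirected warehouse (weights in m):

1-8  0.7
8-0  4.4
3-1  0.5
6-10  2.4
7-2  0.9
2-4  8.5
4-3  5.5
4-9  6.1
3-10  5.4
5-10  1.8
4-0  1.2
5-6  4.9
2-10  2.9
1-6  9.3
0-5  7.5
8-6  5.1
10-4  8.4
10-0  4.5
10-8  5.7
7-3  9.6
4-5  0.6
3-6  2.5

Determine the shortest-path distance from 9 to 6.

10.9 m

Shortest distances from 9:
9: 0
4: 6.1  (via 9)
5: 6.7  (via 4)
0: 7.3  (via 4)
10: 8.5  (via 5)
6: 10.9  (via 10)
Shortest route: 9–4–5–10–6 = 10.9 m.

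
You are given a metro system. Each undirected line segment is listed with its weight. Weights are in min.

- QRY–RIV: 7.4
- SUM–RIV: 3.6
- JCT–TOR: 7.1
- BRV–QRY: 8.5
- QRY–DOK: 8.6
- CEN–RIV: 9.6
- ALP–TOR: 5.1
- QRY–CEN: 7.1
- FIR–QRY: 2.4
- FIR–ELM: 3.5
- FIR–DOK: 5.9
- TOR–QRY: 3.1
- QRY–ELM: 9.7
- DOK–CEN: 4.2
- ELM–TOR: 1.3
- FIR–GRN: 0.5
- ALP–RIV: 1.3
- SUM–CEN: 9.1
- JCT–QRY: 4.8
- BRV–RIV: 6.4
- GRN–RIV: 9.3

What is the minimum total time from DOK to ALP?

15.1 min

Enumerating some paths:
DOK - FIR - QRY - TOR - ALP: 5.9+2.4+3.1+5.1 = 16.5
DOK - QRY - TOR - ALP: 8.6+3.1+5.1 = 16.8
DOK - FIR - ELM - TOR - ALP: 5.9+3.5+1.3+5.1 = 15.8
DOK - CEN - RIV - ALP: 4.2+9.6+1.3 = 15.1
Cheapest is DOK - CEN - RIV - ALP at 15.1 min.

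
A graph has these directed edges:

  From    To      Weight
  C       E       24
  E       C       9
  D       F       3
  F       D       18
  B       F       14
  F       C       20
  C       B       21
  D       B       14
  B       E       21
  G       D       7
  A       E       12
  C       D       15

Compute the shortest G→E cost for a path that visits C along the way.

Best G to C: G–D–F–C costing 30
Shortest C→E: C–E = 24
Total via C: 30 + 24 = 54.

54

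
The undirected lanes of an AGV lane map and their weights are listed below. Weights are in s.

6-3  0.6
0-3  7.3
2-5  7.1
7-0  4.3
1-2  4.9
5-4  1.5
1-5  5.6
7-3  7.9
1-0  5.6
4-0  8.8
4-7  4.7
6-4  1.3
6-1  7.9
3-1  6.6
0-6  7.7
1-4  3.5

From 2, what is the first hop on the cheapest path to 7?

Enumerating some paths:
2 - 5 - 4 - 7: 7.1+1.5+4.7 = 13.3
2 - 1 - 4 - 7: 4.9+3.5+4.7 = 13.1
Cheapest is 2 - 1 - 4 - 7 at 13.1 s.
So from 2 the first move is to 1.

1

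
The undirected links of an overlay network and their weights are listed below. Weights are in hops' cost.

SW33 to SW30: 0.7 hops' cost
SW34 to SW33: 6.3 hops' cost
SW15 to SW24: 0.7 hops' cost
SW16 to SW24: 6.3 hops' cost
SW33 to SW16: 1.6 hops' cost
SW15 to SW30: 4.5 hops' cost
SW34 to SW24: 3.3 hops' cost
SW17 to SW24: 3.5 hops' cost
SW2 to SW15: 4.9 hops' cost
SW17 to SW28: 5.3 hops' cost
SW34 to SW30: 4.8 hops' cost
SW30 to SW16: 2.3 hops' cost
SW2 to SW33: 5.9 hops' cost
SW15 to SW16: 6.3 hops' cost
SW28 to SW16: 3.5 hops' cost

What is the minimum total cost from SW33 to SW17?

Enumerating some paths:
SW33–SW30–SW15–SW24–SW17: 0.7+4.5+0.7+3.5 = 9.4
SW33–SW16–SW28–SW17: 1.6+3.5+5.3 = 10.4
Cheapest is SW33–SW30–SW15–SW24–SW17 at 9.4 hops' cost.

9.4 hops' cost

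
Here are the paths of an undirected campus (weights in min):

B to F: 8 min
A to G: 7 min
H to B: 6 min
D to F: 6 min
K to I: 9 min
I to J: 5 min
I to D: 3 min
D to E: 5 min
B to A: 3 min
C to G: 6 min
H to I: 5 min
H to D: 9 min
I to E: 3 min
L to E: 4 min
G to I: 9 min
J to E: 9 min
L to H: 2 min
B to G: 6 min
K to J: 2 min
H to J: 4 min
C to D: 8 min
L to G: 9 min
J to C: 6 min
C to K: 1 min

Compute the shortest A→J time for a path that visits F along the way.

Best A to F: A–B–F costing 11
Best F to J: F–D–I–J costing 14
Total via F: 11 + 14 = 25 min.

25 min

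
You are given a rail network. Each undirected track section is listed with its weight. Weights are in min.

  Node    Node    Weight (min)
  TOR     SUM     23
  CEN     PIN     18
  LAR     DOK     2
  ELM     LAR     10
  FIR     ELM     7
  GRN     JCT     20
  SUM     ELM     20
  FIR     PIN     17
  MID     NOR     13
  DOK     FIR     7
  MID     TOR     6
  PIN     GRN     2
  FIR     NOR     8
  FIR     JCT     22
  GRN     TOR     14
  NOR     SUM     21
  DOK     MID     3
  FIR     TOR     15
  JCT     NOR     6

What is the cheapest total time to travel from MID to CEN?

40 min

Compare a few routes:
MID → TOR → GRN → PIN → CEN: 6+14+2+18 = 40
MID → DOK → FIR → PIN → CEN: 3+7+17+18 = 45
MID → NOR → FIR → PIN → CEN: 13+8+17+18 = 56
MID → TOR → FIR → PIN → CEN: 6+15+17+18 = 56
Cheapest is MID → TOR → GRN → PIN → CEN at 40 min.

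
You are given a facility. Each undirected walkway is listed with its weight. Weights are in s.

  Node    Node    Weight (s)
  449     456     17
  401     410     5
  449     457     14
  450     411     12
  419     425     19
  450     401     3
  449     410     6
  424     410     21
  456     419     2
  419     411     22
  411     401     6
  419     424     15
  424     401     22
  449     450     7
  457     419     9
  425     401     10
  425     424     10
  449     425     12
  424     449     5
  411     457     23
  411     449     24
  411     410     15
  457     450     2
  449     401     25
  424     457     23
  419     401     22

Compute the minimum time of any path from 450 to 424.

12 s

Enumerating some paths:
450 - 457 - 449 - 424: 2+14+5 = 21
450 - 449 - 424: 7+5 = 12
450 - 401 - 410 - 449 - 424: 3+5+6+5 = 19
Cheapest is 450 - 449 - 424 at 12 s.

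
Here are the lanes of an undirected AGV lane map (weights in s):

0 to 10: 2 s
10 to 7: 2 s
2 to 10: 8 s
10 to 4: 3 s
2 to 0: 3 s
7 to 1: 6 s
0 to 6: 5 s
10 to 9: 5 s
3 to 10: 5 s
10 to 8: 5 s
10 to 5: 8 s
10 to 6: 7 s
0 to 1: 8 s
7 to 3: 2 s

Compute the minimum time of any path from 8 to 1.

13 s

Compare a few routes:
8–10–7–1: 5+2+6 = 13
8–10–3–7–1: 5+5+2+6 = 18
8–10–0–1: 5+2+8 = 15
The minimum is 13 s via 8–10–7–1.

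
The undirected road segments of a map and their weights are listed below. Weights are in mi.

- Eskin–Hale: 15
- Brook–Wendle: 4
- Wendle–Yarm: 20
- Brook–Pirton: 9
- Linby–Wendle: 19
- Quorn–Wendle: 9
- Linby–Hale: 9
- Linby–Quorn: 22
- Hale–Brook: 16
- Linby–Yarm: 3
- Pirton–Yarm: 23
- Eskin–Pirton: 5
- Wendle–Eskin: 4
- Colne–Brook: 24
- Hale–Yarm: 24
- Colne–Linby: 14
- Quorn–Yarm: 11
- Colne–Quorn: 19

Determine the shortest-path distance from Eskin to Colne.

Shortest distances from Eskin:
Eskin: 0
Wendle: 4  (via Eskin)
Pirton: 5  (via Eskin)
Brook: 8  (via Wendle)
Quorn: 13  (via Wendle)
Hale: 15  (via Eskin)
Linby: 23  (via Wendle)
Yarm: 24  (via Wendle)
Colne: 32  (via Brook)
Shortest route: Eskin–Wendle–Brook–Colne = 32 mi.

32 mi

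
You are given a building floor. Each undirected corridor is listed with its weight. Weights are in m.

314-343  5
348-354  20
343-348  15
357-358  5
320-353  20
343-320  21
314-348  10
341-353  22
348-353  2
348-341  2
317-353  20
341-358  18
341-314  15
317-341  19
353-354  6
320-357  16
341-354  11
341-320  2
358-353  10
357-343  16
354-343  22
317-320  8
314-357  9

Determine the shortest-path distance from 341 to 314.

Running Dijkstra from 341:
341: 0
348: 2  (via 341)
320: 2  (via 341)
353: 4  (via 348)
317: 10  (via 320)
354: 10  (via 353)
314: 12  (via 348)
Shortest route: 341 → 348 → 314 = 12 m.

12 m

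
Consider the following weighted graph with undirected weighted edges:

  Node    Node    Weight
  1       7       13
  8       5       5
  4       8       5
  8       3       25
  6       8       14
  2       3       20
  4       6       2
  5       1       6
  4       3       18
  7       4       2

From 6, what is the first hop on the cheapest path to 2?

Enumerating some paths:
6 → 4 → 3 → 2: 2+18+20 = 40
6 → 4 → 8 → 3 → 2: 2+5+25+20 = 52
6 → 8 → 3 → 2: 14+25+20 = 59
6 → 8 → 4 → 3 → 2: 14+5+18+20 = 57
Cheapest is 6 → 4 → 3 → 2 at 40.
So from 6 the first move is to 4.

4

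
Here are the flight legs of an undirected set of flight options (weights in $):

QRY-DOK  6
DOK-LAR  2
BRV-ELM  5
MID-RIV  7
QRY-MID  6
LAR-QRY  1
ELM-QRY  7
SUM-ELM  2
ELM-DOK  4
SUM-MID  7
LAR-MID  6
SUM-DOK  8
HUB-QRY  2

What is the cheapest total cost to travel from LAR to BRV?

Running Dijkstra from LAR:
LAR: 0
QRY: 1  (via LAR)
DOK: 2  (via LAR)
HUB: 3  (via QRY)
MID: 6  (via LAR)
ELM: 6  (via DOK)
SUM: 8  (via ELM)
BRV: 11  (via ELM)
Shortest route: LAR → DOK → ELM → BRV = $11.

$11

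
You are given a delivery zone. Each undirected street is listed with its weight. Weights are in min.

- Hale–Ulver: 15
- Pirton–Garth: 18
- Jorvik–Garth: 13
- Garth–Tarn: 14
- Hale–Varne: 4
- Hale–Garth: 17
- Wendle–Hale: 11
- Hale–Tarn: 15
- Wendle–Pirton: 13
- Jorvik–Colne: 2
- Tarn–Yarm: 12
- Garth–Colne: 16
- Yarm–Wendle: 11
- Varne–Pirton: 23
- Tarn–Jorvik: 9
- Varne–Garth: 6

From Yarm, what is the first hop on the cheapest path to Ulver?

Wendle

Enumerating some paths:
Yarm–Tarn–Hale–Ulver: 12+15+15 = 42
Yarm–Wendle–Hale–Ulver: 11+11+15 = 37
Cheapest is Yarm–Wendle–Hale–Ulver at 37 min.
So from Yarm the first move is to Wendle.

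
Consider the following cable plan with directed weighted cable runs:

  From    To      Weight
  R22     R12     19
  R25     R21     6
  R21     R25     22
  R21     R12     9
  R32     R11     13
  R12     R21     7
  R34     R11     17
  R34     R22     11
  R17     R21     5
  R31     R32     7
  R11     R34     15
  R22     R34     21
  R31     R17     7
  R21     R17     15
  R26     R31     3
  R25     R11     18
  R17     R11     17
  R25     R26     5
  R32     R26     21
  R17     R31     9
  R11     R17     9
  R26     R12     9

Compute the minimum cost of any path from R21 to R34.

Compare a few routes:
R21 → R25 → R11 → R34: 22+18+15 = 55
R21 → R17 → R31 → R32 → R11 → R34: 15+9+7+13+15 = 59
R21 → R17 → R11 → R34: 15+17+15 = 47
The minimum is 47 via R21 → R17 → R11 → R34.

47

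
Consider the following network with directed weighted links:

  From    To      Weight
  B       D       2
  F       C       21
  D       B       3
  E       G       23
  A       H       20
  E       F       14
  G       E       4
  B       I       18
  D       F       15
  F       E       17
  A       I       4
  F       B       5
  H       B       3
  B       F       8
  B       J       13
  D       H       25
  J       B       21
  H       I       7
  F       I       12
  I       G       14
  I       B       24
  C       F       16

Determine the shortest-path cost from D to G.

Candidate routes:
D - B - F - I - G: 3+8+12+14 = 37
D - B - I - G: 3+18+14 = 35
Cheapest is D - B - I - G at 35.

35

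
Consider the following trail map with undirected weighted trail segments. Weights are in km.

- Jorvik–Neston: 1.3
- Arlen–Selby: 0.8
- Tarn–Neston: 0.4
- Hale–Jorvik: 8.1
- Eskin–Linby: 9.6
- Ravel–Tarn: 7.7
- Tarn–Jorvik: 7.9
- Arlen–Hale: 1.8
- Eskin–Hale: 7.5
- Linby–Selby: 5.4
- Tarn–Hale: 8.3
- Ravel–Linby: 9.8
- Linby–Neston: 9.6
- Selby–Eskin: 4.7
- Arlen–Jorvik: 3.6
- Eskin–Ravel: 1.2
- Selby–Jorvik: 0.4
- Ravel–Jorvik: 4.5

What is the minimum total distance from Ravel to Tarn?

Running Dijkstra from Ravel:
Ravel: 0
Eskin: 1.2  (via Ravel)
Jorvik: 4.5  (via Ravel)
Selby: 4.9  (via Jorvik)
Arlen: 5.7  (via Selby)
Neston: 5.8  (via Jorvik)
Tarn: 6.2  (via Neston)
Shortest route: Ravel → Jorvik → Neston → Tarn = 6.2 km.

6.2 km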